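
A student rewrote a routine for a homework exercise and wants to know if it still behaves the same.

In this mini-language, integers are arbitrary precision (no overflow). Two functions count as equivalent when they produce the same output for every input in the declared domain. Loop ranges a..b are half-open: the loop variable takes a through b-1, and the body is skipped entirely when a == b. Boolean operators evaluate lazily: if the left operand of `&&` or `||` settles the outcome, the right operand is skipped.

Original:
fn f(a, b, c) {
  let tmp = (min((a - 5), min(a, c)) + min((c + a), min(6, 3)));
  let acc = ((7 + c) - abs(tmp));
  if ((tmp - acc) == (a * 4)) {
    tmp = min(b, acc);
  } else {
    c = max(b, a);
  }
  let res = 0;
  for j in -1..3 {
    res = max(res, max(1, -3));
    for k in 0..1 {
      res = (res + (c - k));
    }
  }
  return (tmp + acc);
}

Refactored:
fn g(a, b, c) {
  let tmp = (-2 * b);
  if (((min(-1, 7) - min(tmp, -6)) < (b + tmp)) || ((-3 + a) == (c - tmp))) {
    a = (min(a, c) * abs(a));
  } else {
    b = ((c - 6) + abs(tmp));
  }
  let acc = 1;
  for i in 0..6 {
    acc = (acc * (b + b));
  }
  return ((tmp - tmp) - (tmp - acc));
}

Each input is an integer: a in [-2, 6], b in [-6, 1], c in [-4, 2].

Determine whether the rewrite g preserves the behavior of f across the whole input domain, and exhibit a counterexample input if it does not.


a=-2, b=-6, c=-4 yields -23 from f but 2985972 from g.
verdict: not equivalent; witness: a=-2, b=-6, c=-4


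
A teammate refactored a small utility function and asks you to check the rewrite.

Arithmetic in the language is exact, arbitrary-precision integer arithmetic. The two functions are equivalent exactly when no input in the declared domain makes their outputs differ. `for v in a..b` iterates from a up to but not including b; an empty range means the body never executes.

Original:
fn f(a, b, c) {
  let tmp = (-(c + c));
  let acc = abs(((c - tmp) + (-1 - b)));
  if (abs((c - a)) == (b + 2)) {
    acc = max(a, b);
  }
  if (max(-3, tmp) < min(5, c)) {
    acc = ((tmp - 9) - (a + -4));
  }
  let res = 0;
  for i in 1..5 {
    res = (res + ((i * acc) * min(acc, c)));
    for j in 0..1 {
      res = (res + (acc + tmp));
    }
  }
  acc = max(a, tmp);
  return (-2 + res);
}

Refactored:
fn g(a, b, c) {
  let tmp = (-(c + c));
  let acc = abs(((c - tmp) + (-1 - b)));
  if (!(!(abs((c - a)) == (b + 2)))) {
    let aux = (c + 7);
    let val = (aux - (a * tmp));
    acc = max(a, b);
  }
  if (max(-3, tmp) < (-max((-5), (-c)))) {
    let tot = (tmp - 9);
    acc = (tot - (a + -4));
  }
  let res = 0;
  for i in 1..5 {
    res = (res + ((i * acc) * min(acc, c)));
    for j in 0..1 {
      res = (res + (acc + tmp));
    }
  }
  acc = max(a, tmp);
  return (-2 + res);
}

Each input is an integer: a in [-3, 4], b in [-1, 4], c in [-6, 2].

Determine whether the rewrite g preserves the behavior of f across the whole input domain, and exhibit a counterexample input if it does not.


The two versions differ — the changes include constant usage differs, plus statement counts differ, plus local variable names differ, plus arithmetic usage differs, plus boolean connective usage differs, plus min/max/abs usage differs.
One worked example (a=0, b=0, c=0) — f: tmp = 0; acc = 1; (abs((c - a)) == (b + 2)) -> false; (max(-3, tmp) < min(5, c)) -> false; res = 0; [i=1]; res = 0; [j=0]; res = 1; [i=2]; res = 1; [j=0]; res = 2; [i=3]; res = 2; [j=0]; res = 3; [i=4]; res = 3; [j=0]; res = 4; acc = 0; return 2; g: tmp = 0; acc = 1; (!(!(abs((c - a)) == (b + 2)))) -> false; (max(-3, tmp) < (-max((-5), (-c)))) -> false; res = 0; [i=1]; res = 0; [j=0]; res = 1; [i=2]; res = 1; [j=0]; res = 2; [i=3]; res = 2; [j=0]; res = 3; [i=4]; res = 3; [j=0]; res = 4; acc = 0; return 2; agreement on 2.
Across all 432 domain points the two functions coincide.
verdict: equivalent


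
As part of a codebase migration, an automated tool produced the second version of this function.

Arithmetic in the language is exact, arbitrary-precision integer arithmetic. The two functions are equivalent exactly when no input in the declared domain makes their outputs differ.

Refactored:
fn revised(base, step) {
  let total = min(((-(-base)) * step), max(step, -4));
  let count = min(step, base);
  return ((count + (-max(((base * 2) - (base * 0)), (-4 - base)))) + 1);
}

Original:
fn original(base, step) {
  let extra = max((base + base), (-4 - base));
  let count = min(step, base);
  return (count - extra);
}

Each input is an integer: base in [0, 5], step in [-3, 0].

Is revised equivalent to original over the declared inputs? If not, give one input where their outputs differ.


Evaluate both at base=0, step=-3.
original: extra=0, then count=-3, then returns -3
revised: total=-3, then count=-3, then returns -2
-3 != -2, so the rewrite changes behavior.
verdict: not equivalent; witness: base=0, step=-3


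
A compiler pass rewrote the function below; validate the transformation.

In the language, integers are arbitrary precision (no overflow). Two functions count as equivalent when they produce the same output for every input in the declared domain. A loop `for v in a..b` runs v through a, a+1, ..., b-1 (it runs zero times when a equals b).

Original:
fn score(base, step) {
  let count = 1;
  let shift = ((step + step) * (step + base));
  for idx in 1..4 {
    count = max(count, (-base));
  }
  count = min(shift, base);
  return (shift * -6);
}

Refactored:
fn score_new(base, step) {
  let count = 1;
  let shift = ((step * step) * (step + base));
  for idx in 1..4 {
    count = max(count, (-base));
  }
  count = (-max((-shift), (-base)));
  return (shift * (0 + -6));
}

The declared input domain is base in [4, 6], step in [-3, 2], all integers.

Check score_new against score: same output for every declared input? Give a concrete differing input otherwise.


There is a counterexample at base=4, step=-3: 36 on one side, -54 on the other.
score: count=1, then shift=-6, then (idx=1), then count=1, then (idx=2), then count=1, then (idx=3), then count=1, then count=-6, then returns 36
score_new: count=1, then shift=9, then (idx=1), then count=1, then (idx=2), then count=1, then (idx=3), then count=1, then count=4, then returns -54
verdict: not equivalent; witness: base=4, step=-3


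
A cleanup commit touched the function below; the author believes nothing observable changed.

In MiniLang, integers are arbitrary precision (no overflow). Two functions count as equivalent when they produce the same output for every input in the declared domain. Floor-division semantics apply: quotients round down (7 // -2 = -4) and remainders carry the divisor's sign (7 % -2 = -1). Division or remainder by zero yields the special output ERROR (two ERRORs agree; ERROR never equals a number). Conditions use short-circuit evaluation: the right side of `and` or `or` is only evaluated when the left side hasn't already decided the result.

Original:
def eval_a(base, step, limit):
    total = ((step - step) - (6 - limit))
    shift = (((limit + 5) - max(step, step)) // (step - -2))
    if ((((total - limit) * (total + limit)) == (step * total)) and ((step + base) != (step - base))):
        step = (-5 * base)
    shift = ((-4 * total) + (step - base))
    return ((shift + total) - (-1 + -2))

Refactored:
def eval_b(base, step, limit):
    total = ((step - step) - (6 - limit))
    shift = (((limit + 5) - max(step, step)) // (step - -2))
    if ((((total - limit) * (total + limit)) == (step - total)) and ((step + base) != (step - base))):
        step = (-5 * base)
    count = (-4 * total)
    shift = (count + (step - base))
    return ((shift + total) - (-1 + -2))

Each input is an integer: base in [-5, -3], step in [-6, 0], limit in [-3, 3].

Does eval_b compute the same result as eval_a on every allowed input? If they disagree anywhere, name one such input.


Evaluate both at base=-5, step=-6, limit=0.
eval_a: total becomes -6; next shift becomes -3; next ((((total - limit) * (total + limit)) == (step * total)) and ((step + base) != (step - base))) evaluates to true; next step becomes 25; next shift becomes 54; next final value 51
eval_b: total becomes -6; next shift becomes -3; next ((((total - limit) * (total + limit)) == (step - total)) and ((step + base) != (step - base))) evaluates to false; next count becomes 24; next shift becomes 23; next final value 20
51 and 20 differ, so these are not the same function on this domain.
verdict: not equivalent; witness: base=-5, step=-6, limit=0


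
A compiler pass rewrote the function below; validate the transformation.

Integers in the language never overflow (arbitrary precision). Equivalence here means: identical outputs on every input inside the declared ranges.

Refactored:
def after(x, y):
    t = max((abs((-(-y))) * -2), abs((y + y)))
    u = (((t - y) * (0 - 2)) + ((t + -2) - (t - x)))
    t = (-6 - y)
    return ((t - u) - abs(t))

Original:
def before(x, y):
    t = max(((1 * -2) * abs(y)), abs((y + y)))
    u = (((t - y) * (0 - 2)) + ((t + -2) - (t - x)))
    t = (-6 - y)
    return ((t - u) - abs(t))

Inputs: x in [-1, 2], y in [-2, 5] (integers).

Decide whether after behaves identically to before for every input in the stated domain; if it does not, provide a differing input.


Changes here: constant usage differs, plus arithmetic usage differs; the full 32-point sweep finds no disagreement.
verdict: equivalent


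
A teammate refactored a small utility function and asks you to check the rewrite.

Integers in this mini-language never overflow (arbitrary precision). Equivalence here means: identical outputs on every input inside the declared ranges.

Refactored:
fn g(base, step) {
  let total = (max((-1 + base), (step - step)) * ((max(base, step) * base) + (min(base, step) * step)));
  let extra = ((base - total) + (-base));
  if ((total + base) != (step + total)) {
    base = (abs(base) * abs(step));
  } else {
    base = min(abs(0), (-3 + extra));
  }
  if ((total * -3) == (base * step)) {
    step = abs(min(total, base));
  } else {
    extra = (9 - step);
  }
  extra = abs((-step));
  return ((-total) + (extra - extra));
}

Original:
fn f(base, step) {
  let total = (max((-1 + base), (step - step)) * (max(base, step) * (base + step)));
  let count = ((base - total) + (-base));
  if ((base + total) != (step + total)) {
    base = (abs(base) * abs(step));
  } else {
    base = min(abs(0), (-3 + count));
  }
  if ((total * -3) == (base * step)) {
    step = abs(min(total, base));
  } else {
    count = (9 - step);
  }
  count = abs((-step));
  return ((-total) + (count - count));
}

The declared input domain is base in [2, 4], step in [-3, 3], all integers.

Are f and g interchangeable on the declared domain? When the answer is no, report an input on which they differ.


Input base=2, step=-3: 2 from f versus -13 from g.
verdict: not equivalent; witness: base=2, step=-3


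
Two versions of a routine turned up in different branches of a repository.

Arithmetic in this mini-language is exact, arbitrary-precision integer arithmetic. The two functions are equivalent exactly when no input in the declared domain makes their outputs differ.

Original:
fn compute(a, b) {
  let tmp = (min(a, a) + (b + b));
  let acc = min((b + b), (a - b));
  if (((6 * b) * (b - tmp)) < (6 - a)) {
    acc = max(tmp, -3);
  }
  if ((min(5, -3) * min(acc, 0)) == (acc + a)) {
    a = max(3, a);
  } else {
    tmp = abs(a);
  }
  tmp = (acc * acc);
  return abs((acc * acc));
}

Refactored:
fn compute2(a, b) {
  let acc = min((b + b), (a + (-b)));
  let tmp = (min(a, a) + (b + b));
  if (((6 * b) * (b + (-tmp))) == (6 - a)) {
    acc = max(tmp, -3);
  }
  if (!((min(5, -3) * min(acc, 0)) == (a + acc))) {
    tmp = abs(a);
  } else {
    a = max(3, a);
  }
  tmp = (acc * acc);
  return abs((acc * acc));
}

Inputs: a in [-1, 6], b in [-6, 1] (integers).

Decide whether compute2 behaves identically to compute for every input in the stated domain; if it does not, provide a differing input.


Evaluate both at a=-1, b=-6.
compute: tmp = -13; acc = -12; (((6 * b) * (b - tmp)) < (6 - a)) -> true; acc = -3; ((min(5, -3) * min(acc, 0)) == (acc + a)) -> false; tmp = 1; tmp = 9; return 9
compute2: acc = -12; tmp = -13; (((6 * b) * (b + (-tmp))) == (6 - a)) -> false; (!((min(5, -3) * min(acc, 0)) == (a + acc))) -> true; tmp = 1; tmp = 144; return 144
9 and 144 differ, so these are not the same function on this domain.
verdict: not equivalent; witness: a=-1, b=-6


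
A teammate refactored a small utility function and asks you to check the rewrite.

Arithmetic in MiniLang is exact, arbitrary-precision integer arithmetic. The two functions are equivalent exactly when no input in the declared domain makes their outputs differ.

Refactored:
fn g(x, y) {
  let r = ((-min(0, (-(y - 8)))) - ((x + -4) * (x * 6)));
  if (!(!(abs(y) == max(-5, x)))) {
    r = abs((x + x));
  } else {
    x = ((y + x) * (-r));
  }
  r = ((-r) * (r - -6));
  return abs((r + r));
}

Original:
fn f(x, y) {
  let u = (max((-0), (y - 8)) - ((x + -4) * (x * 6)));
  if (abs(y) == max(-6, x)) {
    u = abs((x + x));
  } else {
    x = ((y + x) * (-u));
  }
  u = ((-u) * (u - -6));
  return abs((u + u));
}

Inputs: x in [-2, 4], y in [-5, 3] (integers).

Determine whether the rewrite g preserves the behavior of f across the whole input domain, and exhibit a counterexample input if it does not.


Equivalent. The one real change (`-6` became `-5`) has no effect anywhere in the declared ranges.
Checked all 63 inputs in the declared domain: the outputs agree on every one.
As a probe, take x=2, y=-5: f runs u = 24; (abs(y) == max(-6, x)) -> false; x = 72; u = -720; return 1440; g runs r = 24; (!(!(abs(y) == max(-5, x)))) -> false; x = 72; r = -720; return 1440; both end at 1440.
verdict: equivalent


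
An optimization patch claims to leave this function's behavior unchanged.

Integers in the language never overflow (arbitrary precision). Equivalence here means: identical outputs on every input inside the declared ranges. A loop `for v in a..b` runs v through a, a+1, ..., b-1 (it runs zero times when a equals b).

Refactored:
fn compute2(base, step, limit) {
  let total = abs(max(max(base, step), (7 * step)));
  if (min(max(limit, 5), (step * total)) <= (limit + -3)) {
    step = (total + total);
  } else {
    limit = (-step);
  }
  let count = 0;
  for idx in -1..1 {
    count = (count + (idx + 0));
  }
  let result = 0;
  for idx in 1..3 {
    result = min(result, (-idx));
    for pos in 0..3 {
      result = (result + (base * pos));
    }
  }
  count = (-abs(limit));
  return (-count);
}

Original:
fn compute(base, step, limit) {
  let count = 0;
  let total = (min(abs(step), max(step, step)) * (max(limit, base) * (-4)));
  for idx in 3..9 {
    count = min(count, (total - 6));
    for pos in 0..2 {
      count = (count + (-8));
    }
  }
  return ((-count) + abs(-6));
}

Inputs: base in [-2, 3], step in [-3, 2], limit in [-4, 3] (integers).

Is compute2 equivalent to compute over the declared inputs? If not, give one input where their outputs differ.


The rewrite breaks on base=-2, step=-3, limit=-4, where the results are 132 and 3.
compute: count becomes 0; next total becomes -24; next at idx=3:; next count becomes -30; next at pos=0:; next count becomes -38; next at pos=1:; next count becomes -46; next at idx=4:; next count becomes -46; next at pos=0:; next count becomes -54; next at pos=1:; next count becomes -62; next at idx=5:; next count becomes -62; next at pos=0:; next count becomes -70; next at pos=1:; next count becomes -78; next at idx=6:; next count becomes -78; next at pos=0:; next count becomes -86; next at pos=1:; next count becomes -94; next at idx=7:; next count becomes -94; next at pos=0:; next count becomes -102; next at pos=1:; next count becomes -110; next at idx=8:; next count becomes -110; next at pos=0:; next count becomes -118; next at pos=1:; next count becomes -126; next final value 132
compute2: total becomes 2; next (min(max(limit, 5), (step * total)) <= (limit + -3)) evaluates to false; next limit becomes 3; next count becomes 0; next at idx=-1:; next count becomes -1; next at idx=0:; next count becomes -1; next result becomes 0; next at idx=1:; next result becomes -1; next at pos=0:; next result becomes -1; next at pos=1:; next result becomes -3; next at pos=2:; next result becomes -7; next at idx=2:; next result becomes -7; next at pos=0:; next result becomes -7; next at pos=1:; next result becomes -9; next at pos=2:; next result becomes -13; next count becomes -3; next final value 3
verdict: not equivalent; witness: base=-2, step=-3, limit=-4


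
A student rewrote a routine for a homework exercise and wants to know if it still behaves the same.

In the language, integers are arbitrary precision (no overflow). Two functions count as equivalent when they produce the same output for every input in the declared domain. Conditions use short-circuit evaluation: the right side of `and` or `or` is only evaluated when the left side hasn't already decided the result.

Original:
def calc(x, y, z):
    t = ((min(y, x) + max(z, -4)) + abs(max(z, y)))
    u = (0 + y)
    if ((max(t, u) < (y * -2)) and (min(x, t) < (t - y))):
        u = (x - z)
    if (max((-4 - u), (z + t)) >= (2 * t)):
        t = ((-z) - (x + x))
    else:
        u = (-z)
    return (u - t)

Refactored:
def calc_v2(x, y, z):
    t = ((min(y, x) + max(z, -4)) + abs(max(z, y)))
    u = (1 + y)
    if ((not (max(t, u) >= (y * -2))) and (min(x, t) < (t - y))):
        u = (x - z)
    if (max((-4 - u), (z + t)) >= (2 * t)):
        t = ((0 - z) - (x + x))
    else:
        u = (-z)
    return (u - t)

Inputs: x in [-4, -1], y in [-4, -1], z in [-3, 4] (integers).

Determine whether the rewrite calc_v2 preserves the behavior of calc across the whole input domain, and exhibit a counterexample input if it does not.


The rewrite breaks on x=-4, y=-2, z=4, where the results are -6 and -5.
calc: t=4, then u=-2, then ((max(t, u) < (y * -2)) and (min(x, t) < (t - y))) is false, then (max((-4 - u), (z + t)) >= (2 * t)) is true, then t=4, then returns -6
calc_v2: t=4, then u=-1, then ((not (max(t, u) >= (y * -2))) and (min(x, t) < (t - y))) is false, then (max((-4 - u), (z + t)) >= (2 * t)) is true, then t=4, then returns -5
verdict: not equivalent; witness: x=-4, y=-2, z=4


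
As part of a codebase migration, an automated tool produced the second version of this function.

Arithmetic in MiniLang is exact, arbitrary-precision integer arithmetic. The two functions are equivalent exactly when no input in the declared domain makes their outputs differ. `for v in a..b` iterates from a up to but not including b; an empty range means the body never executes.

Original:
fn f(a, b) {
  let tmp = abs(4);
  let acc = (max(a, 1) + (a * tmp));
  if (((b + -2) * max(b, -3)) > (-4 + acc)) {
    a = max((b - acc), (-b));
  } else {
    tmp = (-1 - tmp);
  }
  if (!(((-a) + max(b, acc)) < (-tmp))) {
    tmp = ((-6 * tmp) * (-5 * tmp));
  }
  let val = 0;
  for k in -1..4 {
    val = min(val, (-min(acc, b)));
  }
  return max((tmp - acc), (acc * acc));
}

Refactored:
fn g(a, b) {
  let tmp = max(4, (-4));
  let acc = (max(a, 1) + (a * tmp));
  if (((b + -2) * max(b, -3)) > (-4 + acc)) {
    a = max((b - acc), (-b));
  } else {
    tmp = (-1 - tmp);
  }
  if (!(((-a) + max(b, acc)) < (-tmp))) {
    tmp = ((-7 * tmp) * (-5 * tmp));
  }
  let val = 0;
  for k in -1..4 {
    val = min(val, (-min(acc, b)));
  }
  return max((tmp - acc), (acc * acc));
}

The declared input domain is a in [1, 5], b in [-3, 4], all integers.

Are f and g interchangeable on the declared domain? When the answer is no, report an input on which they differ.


On input a=1, b=-3, f returns 475 while g returns 555.
verdict: not equivalent; witness: a=1, b=-3


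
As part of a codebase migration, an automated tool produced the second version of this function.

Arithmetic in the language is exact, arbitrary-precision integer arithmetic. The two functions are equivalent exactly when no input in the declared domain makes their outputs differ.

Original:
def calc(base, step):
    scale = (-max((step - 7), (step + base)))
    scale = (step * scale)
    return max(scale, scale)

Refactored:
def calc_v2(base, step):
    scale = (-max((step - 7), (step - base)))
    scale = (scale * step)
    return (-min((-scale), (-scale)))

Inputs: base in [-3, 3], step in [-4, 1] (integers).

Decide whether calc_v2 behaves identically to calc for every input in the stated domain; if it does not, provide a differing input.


Try base=-3, step=-4.
calc: scale = 7; scale = -28; return -28
calc_v2: scale = 1; scale = -4; return -4
-28 and -4 differ, so these are not the same function on this domain.
verdict: not equivalent; witness: base=-3, step=-4


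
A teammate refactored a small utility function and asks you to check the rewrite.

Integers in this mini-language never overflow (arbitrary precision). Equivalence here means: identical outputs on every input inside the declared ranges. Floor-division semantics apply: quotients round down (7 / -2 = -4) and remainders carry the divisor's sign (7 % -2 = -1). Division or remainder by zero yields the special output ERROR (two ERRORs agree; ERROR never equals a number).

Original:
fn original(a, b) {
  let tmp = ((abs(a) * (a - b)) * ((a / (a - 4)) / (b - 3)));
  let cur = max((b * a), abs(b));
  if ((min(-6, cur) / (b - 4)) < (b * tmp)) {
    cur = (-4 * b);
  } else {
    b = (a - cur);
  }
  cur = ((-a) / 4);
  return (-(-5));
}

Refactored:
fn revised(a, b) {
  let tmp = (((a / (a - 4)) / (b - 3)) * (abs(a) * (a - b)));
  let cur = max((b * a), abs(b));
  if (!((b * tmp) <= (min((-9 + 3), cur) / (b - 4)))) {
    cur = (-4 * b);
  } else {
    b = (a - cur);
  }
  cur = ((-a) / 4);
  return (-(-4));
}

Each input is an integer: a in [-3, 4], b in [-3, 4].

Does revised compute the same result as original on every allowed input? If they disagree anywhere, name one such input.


Input a=-3, b=-3: 5 from original versus 4 from revised.
verdict: not equivalent; witness: a=-3, b=-3


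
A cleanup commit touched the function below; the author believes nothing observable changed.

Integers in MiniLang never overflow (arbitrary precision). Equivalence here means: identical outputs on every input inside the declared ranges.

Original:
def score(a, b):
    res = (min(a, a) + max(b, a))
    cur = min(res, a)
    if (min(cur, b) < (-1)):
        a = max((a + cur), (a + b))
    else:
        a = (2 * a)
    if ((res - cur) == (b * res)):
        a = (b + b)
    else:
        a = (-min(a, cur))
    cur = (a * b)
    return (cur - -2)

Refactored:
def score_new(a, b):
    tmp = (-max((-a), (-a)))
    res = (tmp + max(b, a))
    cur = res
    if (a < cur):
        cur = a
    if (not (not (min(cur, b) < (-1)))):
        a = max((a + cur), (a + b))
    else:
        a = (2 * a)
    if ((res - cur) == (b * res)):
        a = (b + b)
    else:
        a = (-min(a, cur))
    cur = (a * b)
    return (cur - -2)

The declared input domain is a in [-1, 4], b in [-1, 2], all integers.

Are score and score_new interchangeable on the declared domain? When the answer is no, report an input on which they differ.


Side by side, the visible changes include: min/max/abs usage differs, comparison usage differs, branching structure differs, local variable names differ, statement counts differ, boolean connective usage differs.
Spot check at a=-1, b=-1 — score: res becomes -2; next cur becomes -2; next (min(cur, b) < (-1)) evaluates to true; next a becomes -2; next ((res - cur) == (b * res)) evaluates to false; next a becomes 2; next cur becomes -2; next final value 0. score_new: tmp becomes -1; next res becomes -2; next cur becomes -2; next (a < cur) evaluates to false; next (not (not (min(cur, b) < (-1)))) evaluates to true; next a becomes -2; next ((res - cur) == (b * res)) evaluates to false; next a becomes 2; next cur becomes -2; next final value 0. Both give 0.
Sweeping the whole domain (24 inputs) finds no disagreement.
verdict: equivalent


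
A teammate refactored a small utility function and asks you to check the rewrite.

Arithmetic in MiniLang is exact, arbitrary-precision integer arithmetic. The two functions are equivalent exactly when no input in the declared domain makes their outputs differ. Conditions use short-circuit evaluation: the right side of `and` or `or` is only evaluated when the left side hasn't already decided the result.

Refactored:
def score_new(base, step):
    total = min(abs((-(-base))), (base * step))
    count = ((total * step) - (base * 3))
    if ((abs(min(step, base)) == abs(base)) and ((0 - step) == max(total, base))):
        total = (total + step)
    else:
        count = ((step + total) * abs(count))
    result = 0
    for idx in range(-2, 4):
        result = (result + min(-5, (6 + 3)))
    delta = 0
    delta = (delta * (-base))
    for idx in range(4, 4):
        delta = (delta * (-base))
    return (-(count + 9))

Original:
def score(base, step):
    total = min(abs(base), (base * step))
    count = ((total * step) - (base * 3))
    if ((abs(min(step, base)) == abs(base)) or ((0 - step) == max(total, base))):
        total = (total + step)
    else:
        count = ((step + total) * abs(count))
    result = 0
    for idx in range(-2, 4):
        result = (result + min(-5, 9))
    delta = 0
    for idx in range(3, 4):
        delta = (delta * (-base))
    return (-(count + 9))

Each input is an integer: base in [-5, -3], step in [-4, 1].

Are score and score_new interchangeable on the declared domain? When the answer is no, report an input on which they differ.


At base=-5, step=-4: score gives -4, score_new gives -14.
verdict: not equivalent; witness: base=-5, step=-4


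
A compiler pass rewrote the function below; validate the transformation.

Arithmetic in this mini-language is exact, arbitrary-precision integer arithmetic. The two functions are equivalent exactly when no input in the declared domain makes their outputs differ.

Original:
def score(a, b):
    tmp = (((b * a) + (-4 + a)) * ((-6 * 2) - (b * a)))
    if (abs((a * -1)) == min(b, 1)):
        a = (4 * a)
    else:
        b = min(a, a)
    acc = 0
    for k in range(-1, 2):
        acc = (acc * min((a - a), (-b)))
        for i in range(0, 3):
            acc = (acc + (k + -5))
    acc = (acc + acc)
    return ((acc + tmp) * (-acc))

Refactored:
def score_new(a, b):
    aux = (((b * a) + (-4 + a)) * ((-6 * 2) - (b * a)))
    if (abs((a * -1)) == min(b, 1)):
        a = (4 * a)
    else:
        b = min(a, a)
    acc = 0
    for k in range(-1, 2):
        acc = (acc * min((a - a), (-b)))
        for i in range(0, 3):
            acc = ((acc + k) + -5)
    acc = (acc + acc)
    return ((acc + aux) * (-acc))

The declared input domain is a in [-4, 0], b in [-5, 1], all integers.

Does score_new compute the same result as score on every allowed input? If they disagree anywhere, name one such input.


Side by side, the visible changes include: local variable names differ.
Tracing a=-1, b=-3: score: tmp becomes 30; next (abs((a * -1)) == min(b, 1)) evaluates to false; next b becomes -1; next acc becomes 0; next at k=-1:; next acc becomes 0; next at i=0:; next acc becomes -6; next at i=1:; next acc becomes -12; next at i=2:; next acc becomes -18; next at k=0:; next acc becomes 0; next at i=0:; next acc becomes -5; next at i=1:; next acc becomes -10; next at i=2:; next acc becomes -15; next at k=1:; next acc becomes 0; next at i=0:; next acc becomes -4; next at i=1:; next acc becomes -8; next at i=2:; next acc becomes -12; next acc becomes -24; next final value 144 | score_new: aux becomes 30; next (abs((a * -1)) == min(b, 1)) evaluates to false; next b becomes -1; next acc becomes 0; next at k=-1:; next acc becomes 0; next at i=0:; next acc becomes -6; next at i=1:; next acc becomes -12; next at i=2:; next acc becomes -18; next at k=0:; next acc becomes 0; next at i=0:; next acc becomes -5; next at i=1:; next acc becomes -10; next at i=2:; next acc becomes -15; next at k=1:; next acc becomes 0; next at i=0:; next acc becomes -4; next at i=1:; next acc becomes -8; next at i=2:; next acc becomes -12; next acc becomes -24; next final value 144 — matching result 144.
Sweeping the whole domain (35 inputs) finds no disagreement.
verdict: equivalent


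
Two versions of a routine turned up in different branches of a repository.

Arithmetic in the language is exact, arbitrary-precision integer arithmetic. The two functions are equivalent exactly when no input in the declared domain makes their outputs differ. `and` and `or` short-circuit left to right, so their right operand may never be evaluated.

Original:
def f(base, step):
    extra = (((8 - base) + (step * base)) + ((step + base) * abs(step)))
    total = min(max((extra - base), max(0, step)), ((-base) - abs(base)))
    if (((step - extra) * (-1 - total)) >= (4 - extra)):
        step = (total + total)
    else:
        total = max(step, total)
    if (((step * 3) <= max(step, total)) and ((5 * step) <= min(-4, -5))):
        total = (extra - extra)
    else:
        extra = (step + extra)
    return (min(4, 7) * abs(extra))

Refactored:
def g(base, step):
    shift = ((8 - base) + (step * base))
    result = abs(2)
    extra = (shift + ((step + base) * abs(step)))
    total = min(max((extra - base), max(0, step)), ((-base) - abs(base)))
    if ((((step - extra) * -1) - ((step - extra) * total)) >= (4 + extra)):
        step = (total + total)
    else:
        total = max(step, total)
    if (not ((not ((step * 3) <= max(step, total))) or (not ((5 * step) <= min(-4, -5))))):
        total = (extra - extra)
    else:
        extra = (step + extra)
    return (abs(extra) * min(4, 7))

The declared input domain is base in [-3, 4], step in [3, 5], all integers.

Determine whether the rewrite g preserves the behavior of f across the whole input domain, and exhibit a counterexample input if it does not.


The rewrite breaks on base=-3, step=5, where the results are 24 and 44.
f: extra = 6; total = 0; (((step - extra) * (-1 - total)) >= (4 - extra)) -> true; step = 0; (((step * 3) <= max(step, total)) and ((5 * step) <= min(-4, -5))) -> false; extra = 6; return 24
g: shift = -4; result = 2; extra = 6; total = 0; ((((step - extra) * -1) - ((step - extra) * total)) >= (4 + extra)) -> false; total = 5; (not ((not ((step * 3) <= max(step, total))) or (not ((5 * step) <= min(-4, -5))))) -> false; extra = 11; return 44
verdict: not equivalent; witness: base=-3, step=5


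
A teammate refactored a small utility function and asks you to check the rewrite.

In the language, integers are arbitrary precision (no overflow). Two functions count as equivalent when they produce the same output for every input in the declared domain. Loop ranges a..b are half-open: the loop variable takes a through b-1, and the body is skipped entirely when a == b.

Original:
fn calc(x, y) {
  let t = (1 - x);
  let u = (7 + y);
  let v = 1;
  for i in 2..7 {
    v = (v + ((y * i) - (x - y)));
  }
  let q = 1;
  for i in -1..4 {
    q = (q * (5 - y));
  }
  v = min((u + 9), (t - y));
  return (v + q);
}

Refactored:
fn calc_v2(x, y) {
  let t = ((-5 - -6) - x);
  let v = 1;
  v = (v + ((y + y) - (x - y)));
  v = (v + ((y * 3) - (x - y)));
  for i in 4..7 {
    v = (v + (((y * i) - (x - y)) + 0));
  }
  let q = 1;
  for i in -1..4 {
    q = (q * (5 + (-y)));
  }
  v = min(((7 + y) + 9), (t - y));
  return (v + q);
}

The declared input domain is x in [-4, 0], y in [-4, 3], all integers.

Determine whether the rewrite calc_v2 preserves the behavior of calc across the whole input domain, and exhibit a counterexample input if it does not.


Behavior is preserved: although loop structure differs, plus statement counts differ, plus constant usage differs, plus local variable names differ, plus arithmetic usage differs, the outputs never diverge.
Tracing x=0, y=2: calc: t = 1; u = 9; v = 1; [i=2]; v = 7; [i=3]; v = 15; [i=4]; v = 25; [i=5]; v = 37; [i=6]; v = 51; q = 1; [i=-1]; q = 3; [i=0]; q = 9; [i=1]; q = 27; [i=2]; q = 81; [i=3]; q = 243; v = -1; return 242 | calc_v2: t = 1; v = 1; v = 7; v = 15; [i=4]; v = 25; [i=5]; v = 37; [i=6]; v = 51; q = 1; [i=-1]; q = 3; [i=0]; q = 9; [i=1]; q = 27; [i=2]; q = 81; [i=3]; q = 243; v = -1; return 242 — matching result 242.
Checked all 40 inputs in the declared domain: the outputs agree on every one.
verdict: equivalent


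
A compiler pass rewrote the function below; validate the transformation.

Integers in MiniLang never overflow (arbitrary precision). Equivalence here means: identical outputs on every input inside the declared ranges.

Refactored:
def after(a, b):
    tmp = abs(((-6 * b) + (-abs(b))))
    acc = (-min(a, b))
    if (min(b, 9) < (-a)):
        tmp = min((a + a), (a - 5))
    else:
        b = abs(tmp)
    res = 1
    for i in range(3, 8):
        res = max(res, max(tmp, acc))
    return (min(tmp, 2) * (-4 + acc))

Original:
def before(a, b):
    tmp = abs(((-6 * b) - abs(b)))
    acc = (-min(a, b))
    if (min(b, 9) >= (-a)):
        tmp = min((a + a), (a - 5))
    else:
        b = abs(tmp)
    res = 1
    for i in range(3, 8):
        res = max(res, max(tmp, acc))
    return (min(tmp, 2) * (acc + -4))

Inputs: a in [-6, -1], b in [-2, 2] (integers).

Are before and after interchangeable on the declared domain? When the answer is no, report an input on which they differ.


These are not equivalent — on a=-6, b=-2 the outputs split (4 vs -24).
before: tmp := 10 | acc := 6 | (min(b, 9) >= (-a)): false | b := 10 | res := 1 | iter i=3: | res := 10 | iter i=4: | res := 10 | iter i=5: | res := 10 | iter i=6: | res := 10 | iter i=7: | res := 10 | result 4
after: tmp := 10 | acc := 6 | (min(b, 9) < (-a)): true | tmp := -12 | res := 1 | iter i=3: | res := 6 | iter i=4: | res := 6 | iter i=5: | res := 6 | iter i=6: | res := 6 | iter i=7: | res := 6 | result -24
verdict: not equivalent; witness: a=-6, b=-2


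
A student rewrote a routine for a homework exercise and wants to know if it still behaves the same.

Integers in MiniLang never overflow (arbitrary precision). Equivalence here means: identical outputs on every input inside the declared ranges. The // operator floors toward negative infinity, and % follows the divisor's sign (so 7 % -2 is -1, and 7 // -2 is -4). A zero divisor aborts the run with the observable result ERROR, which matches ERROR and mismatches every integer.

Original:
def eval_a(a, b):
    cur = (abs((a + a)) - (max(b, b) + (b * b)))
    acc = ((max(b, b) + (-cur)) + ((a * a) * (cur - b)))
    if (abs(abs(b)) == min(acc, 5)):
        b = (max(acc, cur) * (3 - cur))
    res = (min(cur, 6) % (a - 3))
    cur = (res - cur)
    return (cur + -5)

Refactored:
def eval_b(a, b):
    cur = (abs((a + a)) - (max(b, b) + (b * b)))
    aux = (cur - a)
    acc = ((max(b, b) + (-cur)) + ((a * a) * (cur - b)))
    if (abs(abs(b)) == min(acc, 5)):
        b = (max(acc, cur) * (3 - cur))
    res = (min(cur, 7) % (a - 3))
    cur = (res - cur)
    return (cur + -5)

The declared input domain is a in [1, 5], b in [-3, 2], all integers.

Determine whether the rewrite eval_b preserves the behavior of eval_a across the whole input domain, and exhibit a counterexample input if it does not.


Try a=5, b=-2.
eval_a: cur=8, then acc=240, then (abs(abs(b)) == min(acc, 5)) is false, then res=0, then cur=-8, then returns -13
eval_b: cur=8, then aux=3, then acc=240, then (abs(abs(b)) == min(acc, 5)) is false, then res=1, then cur=-7, then returns -12
-13 against -12: the behavior changed.
verdict: not equivalent; witness: a=5, b=-2


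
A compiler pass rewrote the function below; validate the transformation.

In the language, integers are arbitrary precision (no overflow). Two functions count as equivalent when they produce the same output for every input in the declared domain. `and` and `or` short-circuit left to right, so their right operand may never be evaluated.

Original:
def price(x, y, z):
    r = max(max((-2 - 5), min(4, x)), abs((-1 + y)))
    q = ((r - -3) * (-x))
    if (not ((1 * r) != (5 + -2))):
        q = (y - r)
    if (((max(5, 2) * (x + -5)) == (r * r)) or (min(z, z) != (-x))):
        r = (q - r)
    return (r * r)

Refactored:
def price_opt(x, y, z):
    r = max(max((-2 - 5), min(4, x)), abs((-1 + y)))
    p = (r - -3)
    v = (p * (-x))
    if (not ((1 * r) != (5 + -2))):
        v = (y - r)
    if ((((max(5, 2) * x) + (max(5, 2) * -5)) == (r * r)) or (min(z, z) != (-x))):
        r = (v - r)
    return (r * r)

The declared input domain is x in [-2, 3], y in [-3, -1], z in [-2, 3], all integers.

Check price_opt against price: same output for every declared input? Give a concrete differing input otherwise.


This is a faithful refactor — arithmetic usage differs; also local variable names differ; also constant usage differs; also statement counts differ; also min/max/abs usage differs, but the computed results match everywhere.
As a probe, take x=0, y=-2, z=-2: price runs r = 3; q = 0; (not ((1 * r) != (5 + -2))) -> true; q = -5; (((max(5, 2) * (x + -5)) == (r * r)) or (min(z, z) != (-x))) -> true; r = -8; return 64; price_opt runs r = 3; p = 6; v = 0; (not ((1 * r) != (5 + -2))) -> true; v = -5; ((((max(5, 2) * x) + (max(5, 2) * -5)) == (r * r)) or (min(z, z) != (-x))) -> true; r = -8; return 64; both end at 64.
Every one of the 108 inputs gives matching results.
verdict: equivalent


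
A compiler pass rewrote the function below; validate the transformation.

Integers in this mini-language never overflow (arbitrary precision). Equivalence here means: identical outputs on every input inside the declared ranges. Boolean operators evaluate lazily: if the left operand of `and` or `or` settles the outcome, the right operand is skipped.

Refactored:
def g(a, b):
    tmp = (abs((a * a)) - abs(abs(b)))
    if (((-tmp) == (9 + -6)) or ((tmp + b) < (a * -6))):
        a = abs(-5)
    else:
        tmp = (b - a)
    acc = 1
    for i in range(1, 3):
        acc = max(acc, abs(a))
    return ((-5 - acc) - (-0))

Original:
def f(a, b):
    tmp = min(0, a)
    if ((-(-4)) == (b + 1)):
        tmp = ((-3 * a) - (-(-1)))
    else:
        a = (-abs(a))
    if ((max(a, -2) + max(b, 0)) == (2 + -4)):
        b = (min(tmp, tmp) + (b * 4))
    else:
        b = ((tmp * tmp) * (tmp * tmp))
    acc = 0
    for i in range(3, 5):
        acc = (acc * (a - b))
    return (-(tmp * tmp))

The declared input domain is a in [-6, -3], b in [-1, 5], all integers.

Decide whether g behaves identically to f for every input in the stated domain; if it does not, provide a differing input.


Input a=-6, b=-1: -36 from f versus -10 from g.
verdict: not equivalent; witness: a=-6, b=-1


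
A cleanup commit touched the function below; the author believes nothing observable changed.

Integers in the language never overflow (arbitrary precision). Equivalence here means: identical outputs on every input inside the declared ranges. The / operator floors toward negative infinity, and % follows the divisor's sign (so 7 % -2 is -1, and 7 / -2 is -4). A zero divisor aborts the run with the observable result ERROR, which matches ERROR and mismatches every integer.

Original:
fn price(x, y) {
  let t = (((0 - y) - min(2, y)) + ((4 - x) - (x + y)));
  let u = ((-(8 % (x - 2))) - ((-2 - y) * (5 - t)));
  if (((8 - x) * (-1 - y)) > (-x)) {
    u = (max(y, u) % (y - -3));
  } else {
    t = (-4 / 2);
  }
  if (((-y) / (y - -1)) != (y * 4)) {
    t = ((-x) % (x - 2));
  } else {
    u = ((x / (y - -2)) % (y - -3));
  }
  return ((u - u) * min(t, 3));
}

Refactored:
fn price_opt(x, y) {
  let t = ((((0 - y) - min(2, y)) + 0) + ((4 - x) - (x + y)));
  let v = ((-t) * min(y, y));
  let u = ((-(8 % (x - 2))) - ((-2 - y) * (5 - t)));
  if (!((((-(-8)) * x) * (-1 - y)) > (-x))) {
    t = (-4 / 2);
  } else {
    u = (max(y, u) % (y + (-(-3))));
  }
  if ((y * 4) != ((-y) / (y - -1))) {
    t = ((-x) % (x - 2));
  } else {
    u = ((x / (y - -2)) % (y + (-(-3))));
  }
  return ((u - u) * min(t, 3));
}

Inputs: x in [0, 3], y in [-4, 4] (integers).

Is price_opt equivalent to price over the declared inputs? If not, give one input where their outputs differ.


At x=0, y=-3: price gives ERROR, price_opt gives 0.
verdict: not equivalent; witness: x=0, y=-3


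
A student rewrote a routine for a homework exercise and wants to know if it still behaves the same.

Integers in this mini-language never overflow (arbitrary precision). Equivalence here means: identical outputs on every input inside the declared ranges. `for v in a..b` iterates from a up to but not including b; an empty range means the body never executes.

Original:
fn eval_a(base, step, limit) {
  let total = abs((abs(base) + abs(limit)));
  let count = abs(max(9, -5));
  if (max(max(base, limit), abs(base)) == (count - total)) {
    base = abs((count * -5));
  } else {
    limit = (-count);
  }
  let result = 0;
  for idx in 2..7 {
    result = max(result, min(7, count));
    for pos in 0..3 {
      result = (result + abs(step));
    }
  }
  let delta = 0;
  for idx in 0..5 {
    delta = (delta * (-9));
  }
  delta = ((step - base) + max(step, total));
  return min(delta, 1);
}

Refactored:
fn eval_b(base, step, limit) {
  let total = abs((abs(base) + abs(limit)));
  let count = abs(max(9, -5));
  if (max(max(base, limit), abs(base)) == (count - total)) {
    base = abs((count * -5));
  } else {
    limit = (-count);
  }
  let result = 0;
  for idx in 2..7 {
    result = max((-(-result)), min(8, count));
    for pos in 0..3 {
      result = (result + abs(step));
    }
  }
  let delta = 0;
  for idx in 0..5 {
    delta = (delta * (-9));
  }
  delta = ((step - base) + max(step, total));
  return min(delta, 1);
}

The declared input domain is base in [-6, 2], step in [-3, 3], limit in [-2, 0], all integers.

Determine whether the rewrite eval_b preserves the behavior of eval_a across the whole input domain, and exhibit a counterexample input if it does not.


Although `7` became `8`, no input in the stated domain can expose it; all 189 inputs agree.
verdict: equivalent
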